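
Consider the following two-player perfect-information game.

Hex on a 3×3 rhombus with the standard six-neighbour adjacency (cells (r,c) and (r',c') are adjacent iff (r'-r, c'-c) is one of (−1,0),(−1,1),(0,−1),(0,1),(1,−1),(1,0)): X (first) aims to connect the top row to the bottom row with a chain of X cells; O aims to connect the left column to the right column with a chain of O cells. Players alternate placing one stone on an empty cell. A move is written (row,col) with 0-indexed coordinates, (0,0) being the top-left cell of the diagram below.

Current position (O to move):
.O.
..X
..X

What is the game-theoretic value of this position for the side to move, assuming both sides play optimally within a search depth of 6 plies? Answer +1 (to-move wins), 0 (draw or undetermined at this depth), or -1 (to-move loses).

value(.O./..X/..X, O) = +1

p1 O@[.O./..X/..X]: (0,0)[OO./..X/..X]-1 (0,2)[.OO/..X/..X]+1* (1,0)[.O./O.X/..X]-1 (1,1)[.O./.OX/..X]-1 (2,0)[.O./..X/O.X]-1 (2,1)[.O./..X/.OX]-1
p2 X@[.OO/..X/..X]: (0,0)[XOO/..X/..X]-1* (1,0)[.OO/X.X/..X]-1 (1,1)[.OO/.XX/..X]-1 (2,0)[.OO/..X/X.X]-1 (2,1)[.OO/..X/.XX]-1
p3 O@[XOO/..X/..X]: (1,0)[XOO/O.X/..X]+1* (1,1)[XOO/.OX/..X]+1 (2,0)[XOO/..X/O.X]+1 (2,1)[XOO/..X/.OX]-1
p4 X@[XOO/O.X/..X] terminal -1; root [.O./..X/..X] d6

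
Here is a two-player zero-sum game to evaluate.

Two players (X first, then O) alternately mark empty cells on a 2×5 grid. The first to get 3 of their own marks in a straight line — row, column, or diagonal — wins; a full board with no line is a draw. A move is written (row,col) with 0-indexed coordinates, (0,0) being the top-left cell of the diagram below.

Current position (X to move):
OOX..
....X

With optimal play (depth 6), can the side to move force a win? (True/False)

X winning at [OOX../....X]: False

[OOX../....X] X move#1: (0,3):+0/OOXX./....X*, (0,4):+0/OOX.X/....X, (1,0):+0/OOX../X...X, (1,1):+0/OOX../.X..X, (1,2):+0/OOX../..X.X, (1,3):+0/OOX../...XX
[OOXX./....X] O move#2: (0,4):+0/OOXXO/....X*, (1,0):-1/OOXX./O...X, (1,1):-1/OOXX./.O..X, (1,2):-1/OOXX./..O.X, (1,3):-1/OOXX./...OX
[OOXXO/....X] X move#3: (1,0):+0/OOXXO/X...X*, (1,1):+0/OOXXO/.X..X, (1,2):+0/OOXXO/..X.X, (1,3):+0/OOXXO/...XX
[OOXXO/X...X] O move#4: (1,1):+0/OOXXO/XO..X*, (1,2):+0/OOXXO/X.O.X, (1,3):+0/OOXXO/X..OX
[OOXXO/XO..X] X move#5: (1,2):+0/OOXXO/XOX.X*, (1,3):+0/OOXXO/XO.XX
[OOXXO/XOX.X] O move#6: (1,3):+0/OOXXO/XOXOX*
[OOXXO/XOXOX] end (terminal +0, X#7); searched OOX../....X to 6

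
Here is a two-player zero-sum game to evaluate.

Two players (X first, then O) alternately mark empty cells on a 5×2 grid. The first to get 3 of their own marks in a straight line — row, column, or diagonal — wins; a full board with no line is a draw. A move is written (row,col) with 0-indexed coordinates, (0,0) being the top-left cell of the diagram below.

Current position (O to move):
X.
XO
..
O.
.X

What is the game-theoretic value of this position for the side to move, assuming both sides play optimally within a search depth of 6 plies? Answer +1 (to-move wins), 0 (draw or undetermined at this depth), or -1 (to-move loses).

p1 O@[X./XO/../O./.X]: (0,1)[XO/XO/../O./.X]-1 (2,0)[X./XO/O./O./.X]+1* (2,1)[X./XO/.O/O./.X]-1 (3,1)[X./XO/../OO/.X]-1 (4,0)[X./XO/../O./OX]-1
p2 X@[X./XO/O./O./.X]: (0,1)[XX/XO/O./O./.X]-1* (2,1)[X./XO/OX/O./.X]-1 (3,1)[X./XO/O./OX/.X]-1 (4,0)[X./XO/O./O./XX]-1
p3 O@[XX/XO/O./O./.X]: (2,1)[XX/XO/OO/O./.X]+1* (3,1)[XX/XO/O./OO/.X]+1 (4,0)[XX/XO/O./O./OX]+1
p4 X@[XX/XO/OO/O./.X]: (3,1)[XX/XO/OO/OX/.X]-1* (4,0)[XX/XO/OO/O./XX]-1
p5 O@[XX/XO/OO/OX/.X]: (4,0)[XX/XO/OO/OX/OX]+1*
p6 X@[XX/XO/OO/OX/OX] terminal -1; root [X./XO/../O./.X] d6

value(X./XO/../O./.X, O) = +1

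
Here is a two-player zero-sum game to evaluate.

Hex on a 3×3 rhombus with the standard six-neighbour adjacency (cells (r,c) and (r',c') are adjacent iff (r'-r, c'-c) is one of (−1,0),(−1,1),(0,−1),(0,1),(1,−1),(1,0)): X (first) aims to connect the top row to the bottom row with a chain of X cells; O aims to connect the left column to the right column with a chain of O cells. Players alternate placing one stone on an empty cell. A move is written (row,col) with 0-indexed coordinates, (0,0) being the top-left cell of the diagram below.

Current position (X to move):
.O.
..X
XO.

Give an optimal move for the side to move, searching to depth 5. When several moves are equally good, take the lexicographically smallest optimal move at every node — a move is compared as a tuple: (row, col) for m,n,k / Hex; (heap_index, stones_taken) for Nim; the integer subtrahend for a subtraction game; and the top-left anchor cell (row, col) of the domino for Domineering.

X's best at [.O./..X/XO.]: (0,0)

ply 1, X at .O./..X/XO. | (0,0)=+1→XO./..X/XO.*; (0,2)=+1→.OX/..X/XO.; (1,0)=+1→.O./X.X/XO.; (1,1)=-1→.O./.XX/XO.; (2,2)=-1→.O./..X/XOX
ply 2, O at XO./..X/XO. | (0,2)=-1→XOO/..X/XO.*; (1,0)=-1→XO./O.X/XO.; (1,1)=-1→XO./.OX/XO.; (2,2)=-1→XO./..X/XOO
ply 3, X at XOO/..X/XO. | (1,0)=+1→XOO/X.X/XO.*; (1,1)=-1→XOO/.XX/XO.; (2,2)=-1→XOO/..X/XOX
ply 4: XOO/X.X/XO. is terminal -1 (O); from .O./..X/XO. depth 5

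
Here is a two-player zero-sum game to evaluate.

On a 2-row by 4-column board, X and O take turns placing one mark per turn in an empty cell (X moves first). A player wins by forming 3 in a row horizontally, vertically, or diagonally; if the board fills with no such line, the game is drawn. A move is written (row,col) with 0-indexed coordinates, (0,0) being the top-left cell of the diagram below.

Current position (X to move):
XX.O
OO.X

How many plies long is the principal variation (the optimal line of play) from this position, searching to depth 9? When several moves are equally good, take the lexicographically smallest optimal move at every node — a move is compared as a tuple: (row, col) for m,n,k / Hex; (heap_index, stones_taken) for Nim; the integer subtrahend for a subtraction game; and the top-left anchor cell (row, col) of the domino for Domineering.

p1 X@[XX.O/OO.X]: (0,2)[XXXO/OO.X]+1* (1,2)[XX.O/OOXX]+0
p2 O@[XXXO/OO.X] terminal -1; root [XX.O/OO.X] d9

PV length from [XX.O/OO.X]: 1 ply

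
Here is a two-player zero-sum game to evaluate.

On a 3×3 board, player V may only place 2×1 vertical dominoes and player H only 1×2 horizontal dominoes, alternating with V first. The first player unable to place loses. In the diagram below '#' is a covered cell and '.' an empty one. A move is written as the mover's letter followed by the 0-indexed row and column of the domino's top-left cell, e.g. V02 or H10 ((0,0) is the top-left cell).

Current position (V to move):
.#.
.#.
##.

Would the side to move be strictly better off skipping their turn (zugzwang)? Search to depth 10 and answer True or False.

zugzwang(.#./.#./##., V) = False

[.#./.#./##.] V move#1: V00:+1/##./##./##.*, V02:+1/.##/.##/##., V12:+1/.#./.##/###
[##./##./##.] end (terminal -1, H#2); searched .#./.#./##. to 10
if V skipped the turn, H would face:
~ [.#./.#./##.] end (terminal -1, H#1); searched .#./.#./##. to 10
compare (V): move=+1 vs pass=+1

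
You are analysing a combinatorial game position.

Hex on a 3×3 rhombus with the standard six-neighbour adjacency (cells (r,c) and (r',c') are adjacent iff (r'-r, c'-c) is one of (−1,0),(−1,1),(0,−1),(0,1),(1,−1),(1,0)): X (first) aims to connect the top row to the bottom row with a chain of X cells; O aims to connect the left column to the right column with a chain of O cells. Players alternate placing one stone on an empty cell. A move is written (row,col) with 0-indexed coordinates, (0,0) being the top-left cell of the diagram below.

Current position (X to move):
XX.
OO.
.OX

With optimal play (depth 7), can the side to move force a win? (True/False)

X winning at [XX./OO./.OX]: False

ply 1, X at XX./OO./.OX | (0,2)=-1→XXX/OO./.OX*; (1,2)=-1→XX./OOX/.OX; (2,0)=-1→XX./OO./XOX
ply 2, O at XXX/OO./.OX | (1,2)=+1→XXX/OOO/.OX*; (2,0)=-1→XXX/OO./OOX
ply 3: XXX/OOO/.OX is terminal -1 (X); from XX./OO./.OX depth 7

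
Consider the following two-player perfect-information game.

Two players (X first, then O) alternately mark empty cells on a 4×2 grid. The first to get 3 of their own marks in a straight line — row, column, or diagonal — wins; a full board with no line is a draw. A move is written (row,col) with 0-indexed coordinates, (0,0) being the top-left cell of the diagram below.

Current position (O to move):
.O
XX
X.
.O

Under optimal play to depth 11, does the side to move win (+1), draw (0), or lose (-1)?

[.O/XX/X./.O] O move#1: (0,0):-1/OO/XX/X./.O*, (2,1):-1/.O/XX/XO/.O, (3,0):-1/.O/XX/X./OO
[OO/XX/X./.O] X move#2: (2,1):+0/OO/XX/XX/.O, (3,0):+1/OO/XX/X./XO*
[OO/XX/X./XO] end (terminal -1, O#3); searched .O/XX/X./.O to 11

value(.O/XX/X./.O, O) = -1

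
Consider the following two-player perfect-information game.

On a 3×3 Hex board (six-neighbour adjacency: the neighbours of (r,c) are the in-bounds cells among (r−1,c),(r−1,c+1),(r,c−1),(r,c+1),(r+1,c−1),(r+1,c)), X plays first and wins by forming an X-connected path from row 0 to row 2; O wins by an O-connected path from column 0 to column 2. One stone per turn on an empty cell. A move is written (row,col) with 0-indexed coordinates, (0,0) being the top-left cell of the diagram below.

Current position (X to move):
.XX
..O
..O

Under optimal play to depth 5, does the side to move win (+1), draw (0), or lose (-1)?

ply 1, X at .XX/..O/..O | (0,0)=-1→XXX/..O/..O; (1,0)=-1→.XX/X.O/..O; (1,1)=+1→.XX/.XO/..O*; (2,0)=+1→.XX/..O/X.O; (2,1)=-1→.XX/..O/.XO
ply 2, O at .XX/.XO/..O | (0,0)=-1→OXX/.XO/..O*; (1,0)=-1→.XX/OXO/..O; (2,0)=-1→.XX/.XO/O.O; (2,1)=-1→.XX/.XO/.OO
ply 3, X at OXX/.XO/..O | (1,0)=+1→OXX/XXO/..O*; (2,0)=+1→OXX/.XO/X.O; (2,1)=+1→OXX/.XO/.XO
ply 4, O at OXX/XXO/..O | (2,0)=-1→OXX/XXO/O.O*; (2,1)=-1→OXX/XXO/.OO
ply 5, X at OXX/XXO/O.O | (2,1)=+1→OXX/XXO/OXO*
ply 6: OXX/XXO/OXO is terminal -1 (O); from .XX/..O/..O depth 5

value(.XX/..O/..O, X) = +1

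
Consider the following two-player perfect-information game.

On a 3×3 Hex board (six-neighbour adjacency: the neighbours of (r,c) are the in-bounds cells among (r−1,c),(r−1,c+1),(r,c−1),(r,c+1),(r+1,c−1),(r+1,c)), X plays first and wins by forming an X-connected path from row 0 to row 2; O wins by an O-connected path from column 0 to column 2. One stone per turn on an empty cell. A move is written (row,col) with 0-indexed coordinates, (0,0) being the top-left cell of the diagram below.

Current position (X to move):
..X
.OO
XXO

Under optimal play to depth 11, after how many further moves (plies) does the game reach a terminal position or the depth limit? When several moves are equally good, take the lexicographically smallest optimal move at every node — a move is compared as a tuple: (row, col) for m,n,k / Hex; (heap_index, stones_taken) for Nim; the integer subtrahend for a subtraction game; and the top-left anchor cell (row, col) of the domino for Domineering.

ply 1, X at ..X/.OO/XXO | (0,0)=-1→X.X/.OO/XXO; (0,1)=-1→.XX/.OO/XXO; (1,0)=+1→..X/XOO/XXO*
ply 2, O at ..X/XOO/XXO | (0,0)=-1→O.X/XOO/XXO*; (0,1)=-1→.OX/XOO/XXO
ply 3, X at O.X/XOO/XXO | (0,1)=+1→OXX/XOO/XXO*
ply 4: OXX/XOO/XXO is terminal -1 (O); from ..X/.OO/XXO depth 11

PV length from [..X/.OO/XXO]: 3 plies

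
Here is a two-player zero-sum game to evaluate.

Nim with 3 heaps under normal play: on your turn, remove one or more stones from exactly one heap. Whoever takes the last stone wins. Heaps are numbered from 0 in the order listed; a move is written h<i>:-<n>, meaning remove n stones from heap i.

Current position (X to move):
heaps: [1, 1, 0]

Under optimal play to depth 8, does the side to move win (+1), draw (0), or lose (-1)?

ply 1, X at (1,1,0) | h0:-1=-1→(0,1,0)*; h1:-1=-1→(1,0,0)
ply 2, O at (0,1,0) | h1:-1=+1→(0,0,0)*
ply 3: (0,0,0) is terminal -1 (X); from (1,1,0) depth 8

value((1,1,0), X) = -1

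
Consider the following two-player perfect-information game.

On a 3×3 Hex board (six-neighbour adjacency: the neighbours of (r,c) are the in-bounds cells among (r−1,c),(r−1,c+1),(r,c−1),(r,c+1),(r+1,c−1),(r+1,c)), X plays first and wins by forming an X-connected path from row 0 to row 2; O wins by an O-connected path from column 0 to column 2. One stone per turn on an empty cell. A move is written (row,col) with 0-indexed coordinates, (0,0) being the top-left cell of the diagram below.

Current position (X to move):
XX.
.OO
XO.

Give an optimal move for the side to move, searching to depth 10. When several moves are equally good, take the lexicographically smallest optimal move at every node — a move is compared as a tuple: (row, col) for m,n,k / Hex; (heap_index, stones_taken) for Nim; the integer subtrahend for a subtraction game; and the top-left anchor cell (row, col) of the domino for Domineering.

X's best at [XX./.OO/XO.]: (1,0)

ply 1, X at XX./.OO/XO. | (0,2)=-1→XXX/.OO/XO.; (1,0)=+1→XX./XOO/XO.*; (2,2)=-1→XX./.OO/XOX
ply 2: XX./XOO/XO. is terminal -1 (O); from XX./.OO/XO. depth 10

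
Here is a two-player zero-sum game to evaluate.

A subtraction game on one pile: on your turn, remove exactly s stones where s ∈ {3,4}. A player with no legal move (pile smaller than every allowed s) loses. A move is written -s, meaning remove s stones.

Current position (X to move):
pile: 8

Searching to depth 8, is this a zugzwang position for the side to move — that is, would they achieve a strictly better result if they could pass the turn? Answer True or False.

zugzwang(8, X) = True

[8] X move#1: -3:-1/5*, -4:-1/4
[5] O move#2: -3:+1/2*, -4:+1/1
[2] end (terminal -1, X#3); searched 8 to 8
if X skipped the turn, O would face:
~ [8] O move#1: -3:-1/5*, -4:-1/4
~ [5] X move#2: -3:+1/2*, -4:+1/1
~ [2] end (terminal -1, O#3); searched 8 to 8
compare (X): move=-1 vs pass=+1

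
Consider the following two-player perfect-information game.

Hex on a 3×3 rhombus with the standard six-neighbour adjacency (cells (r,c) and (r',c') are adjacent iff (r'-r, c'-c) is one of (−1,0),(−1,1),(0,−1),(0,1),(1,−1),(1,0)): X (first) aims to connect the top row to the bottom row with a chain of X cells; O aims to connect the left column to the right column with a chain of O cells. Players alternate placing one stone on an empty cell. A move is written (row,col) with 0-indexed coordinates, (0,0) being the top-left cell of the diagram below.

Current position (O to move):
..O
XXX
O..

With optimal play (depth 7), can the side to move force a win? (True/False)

p1 O@[..O/XXX/O..]: (0,0)[O.O/XXX/O..]-1* (0,1)[.OO/XXX/O..]-1 (2,1)[..O/XXX/OO.]-1 (2,2)[..O/XXX/O.O]-1
p2 X@[O.O/XXX/O..]: (0,1)[OXO/XXX/O..]+1* (2,1)[O.O/XXX/OX.]-1 (2,2)[O.O/XXX/O.X]-1
p3 O@[OXO/XXX/O..]: (2,1)[OXO/XXX/OO.]-1* (2,2)[OXO/XXX/O.O]-1
p4 X@[OXO/XXX/OO.]: (2,2)[OXO/XXX/OOX]+1*
p5 O@[OXO/XXX/OOX] terminal -1; root [..O/XXX/O..] d7

O winning at [..O/XXX/O..]: False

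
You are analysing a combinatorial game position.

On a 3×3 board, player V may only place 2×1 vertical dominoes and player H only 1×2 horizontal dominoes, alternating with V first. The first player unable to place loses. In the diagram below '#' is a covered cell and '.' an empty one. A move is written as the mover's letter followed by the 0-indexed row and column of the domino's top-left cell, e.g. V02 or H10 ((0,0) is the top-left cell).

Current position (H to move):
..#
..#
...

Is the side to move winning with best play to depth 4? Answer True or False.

[..#/..#/...] H move#1: H00:-1/###/..#/..., H10:+1/..#/###/...*, H20:-1/..#/..#/##., H21:-1/..#/..#/.##
[..#/###/...] end (terminal -1, V#2); searched ..#/..#/... to 4

H winning at [..#/..#/...]: True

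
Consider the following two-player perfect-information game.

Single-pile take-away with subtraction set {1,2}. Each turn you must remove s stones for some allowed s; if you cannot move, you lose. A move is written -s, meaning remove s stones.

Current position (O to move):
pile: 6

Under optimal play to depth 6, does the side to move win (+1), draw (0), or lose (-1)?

[6] O move#1: -1:-1/5*, -2:-1/4
[5] X move#2: -1:-1/4, -2:+1/3*
[3] O move#3: -1:-1/2*, -2:-1/1
[2] X move#4: -1:-1/1, -2:+1/0*
[0] end (terminal -1, O#5); searched 6 to 6

value(6, O) = -1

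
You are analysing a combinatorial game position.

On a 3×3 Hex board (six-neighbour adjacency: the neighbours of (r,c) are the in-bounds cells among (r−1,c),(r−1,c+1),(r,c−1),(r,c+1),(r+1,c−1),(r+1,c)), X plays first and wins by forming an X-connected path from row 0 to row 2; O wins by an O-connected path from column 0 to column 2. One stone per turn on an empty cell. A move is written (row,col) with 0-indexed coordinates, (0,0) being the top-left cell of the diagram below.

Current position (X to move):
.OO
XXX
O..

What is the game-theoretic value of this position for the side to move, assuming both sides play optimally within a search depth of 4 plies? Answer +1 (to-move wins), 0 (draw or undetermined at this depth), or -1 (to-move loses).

ply 1, X at .OO/XXX/O.. | (0,0)=+1→XOO/XXX/O..*; (2,1)=-1→.OO/XXX/OX.; (2,2)=-1→.OO/XXX/O.X
ply 2, O at XOO/XXX/O.. | (2,1)=-1→XOO/XXX/OO.*; (2,2)=-1→XOO/XXX/O.O
ply 3, X at XOO/XXX/OO. | (2,2)=+1→XOO/XXX/OOX*
ply 4: XOO/XXX/OOX is terminal -1 (O); from .OO/XXX/O.. depth 4

value(.OO/XXX/O.., X) = +1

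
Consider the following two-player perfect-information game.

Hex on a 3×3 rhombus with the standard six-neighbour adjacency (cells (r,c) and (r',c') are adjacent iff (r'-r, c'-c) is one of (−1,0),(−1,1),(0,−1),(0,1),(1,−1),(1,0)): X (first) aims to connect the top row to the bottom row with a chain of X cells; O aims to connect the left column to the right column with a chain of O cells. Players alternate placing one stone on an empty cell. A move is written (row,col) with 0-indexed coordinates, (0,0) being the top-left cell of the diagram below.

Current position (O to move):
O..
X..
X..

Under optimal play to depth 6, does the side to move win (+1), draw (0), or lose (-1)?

value(O../X../X.., O) = -1

[O../X../X..] O move#1: (0,1):-1/OO./X../X..*, (0,2):-1/O.O/X../X.., (1,1):-1/O../XO./X.., (1,2):-1/O../X.O/X.., (2,1):-1/O../X../XO., (2,2):-1/O../X../X.O
[OO./X../X..] X move#2: (0,2):+1/OOX/X../X..*, (1,1):-1/OO./XX./X.., (1,2):-1/OO./X.X/X.., (2,1):-1/OO./X../XX., (2,2):-1/OO./X../X.X
[OOX/X../X..] O move#3: (1,1):-1/OOX/XO./X..*, (1,2):-1/OOX/X.O/X.., (2,1):-1/OOX/X../XO., (2,2):-1/OOX/X../X.O
[OOX/XO./X..] X move#4: (1,2):+1/OOX/XOX/X..*, (2,1):-1/OOX/XO./XX., (2,2):-1/OOX/XO./X.X
[OOX/XOX/X..] O move#5: (2,1):-1/OOX/XOX/XO.*, (2,2):-1/OOX/XOX/X.O
[OOX/XOX/XO.] X move#6: (2,2):+1/OOX/XOX/XOX*
[OOX/XOX/XOX] end (terminal -1, O#7); searched O../X../X.. to 6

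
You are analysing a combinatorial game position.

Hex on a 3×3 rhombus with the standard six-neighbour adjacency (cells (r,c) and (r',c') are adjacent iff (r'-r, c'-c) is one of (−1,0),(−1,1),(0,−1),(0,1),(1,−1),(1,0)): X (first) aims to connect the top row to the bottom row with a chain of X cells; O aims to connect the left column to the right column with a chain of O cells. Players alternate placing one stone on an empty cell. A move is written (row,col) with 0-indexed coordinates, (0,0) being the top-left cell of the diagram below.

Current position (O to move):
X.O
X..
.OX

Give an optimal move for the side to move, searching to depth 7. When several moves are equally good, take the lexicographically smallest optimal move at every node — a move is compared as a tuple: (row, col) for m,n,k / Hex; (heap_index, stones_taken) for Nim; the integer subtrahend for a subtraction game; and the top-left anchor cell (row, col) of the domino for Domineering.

[X.O/X../.OX] O move#1: (0,1):-1/XOO/X../.OX, (1,1):-1/X.O/XO./.OX, (1,2):-1/X.O/X.O/.OX, (2,0):+1/X.O/X../OOX*
[X.O/X../OOX] X move#2: (0,1):-1/XXO/X../OOX*, (1,1):-1/X.O/XX./OOX, (1,2):-1/X.O/X.X/OOX
[XXO/X../OOX] O move#3: (1,1):+1/XXO/XO./OOX*, (1,2):+1/XXO/X.O/OOX
[XXO/XO./OOX] end (terminal -1, X#4); searched X.O/X../.OX to 7

O's best at [X.O/X../.OX]: (2,0)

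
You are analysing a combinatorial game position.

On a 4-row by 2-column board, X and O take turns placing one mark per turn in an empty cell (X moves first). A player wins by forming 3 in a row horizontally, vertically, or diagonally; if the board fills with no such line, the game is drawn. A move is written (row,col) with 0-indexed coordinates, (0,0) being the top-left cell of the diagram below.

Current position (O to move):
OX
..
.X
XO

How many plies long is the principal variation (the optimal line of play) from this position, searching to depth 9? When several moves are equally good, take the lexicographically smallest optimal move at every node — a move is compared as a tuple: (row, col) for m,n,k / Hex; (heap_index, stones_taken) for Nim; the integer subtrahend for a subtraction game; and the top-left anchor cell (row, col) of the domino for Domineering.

PV length from [OX/../.X/XO]: 3 plies

ply 1, O at OX/../.X/XO | (1,0)=-1→OX/O./.X/XO; (1,1)=+0→OX/.O/.X/XO*; (2,0)=-1→OX/../OX/XO
ply 2, X at OX/.O/.X/XO | (1,0)=+0→OX/XO/.X/XO*; (2,0)=+0→OX/.O/XX/XO
ply 3, O at OX/XO/.X/XO | (2,0)=+0→OX/XO/OX/XO*
ply 4: OX/XO/OX/XO is terminal +0 (X); from OX/../.X/XO depth 9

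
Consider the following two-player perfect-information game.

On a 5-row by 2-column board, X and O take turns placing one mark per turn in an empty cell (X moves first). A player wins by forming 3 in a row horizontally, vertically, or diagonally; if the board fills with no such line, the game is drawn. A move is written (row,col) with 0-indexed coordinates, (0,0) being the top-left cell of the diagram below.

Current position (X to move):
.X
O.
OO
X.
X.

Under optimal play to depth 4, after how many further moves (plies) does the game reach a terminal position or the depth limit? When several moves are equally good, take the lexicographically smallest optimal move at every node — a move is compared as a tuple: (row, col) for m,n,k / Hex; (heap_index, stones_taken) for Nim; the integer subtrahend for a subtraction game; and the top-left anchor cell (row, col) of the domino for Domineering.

PV length from [.X/O./OO/X./X.]: 4 plies

[.X/O./OO/X./X.] X move#1: (0,0):-1/XX/O./OO/X./X.*, (1,1):-1/.X/OX/OO/X./X., (3,1):-1/.X/O./OO/XX/X., (4,1):-1/.X/O./OO/X./XX
[XX/O./OO/X./X.] O move#2: (1,1):+0/XX/OO/OO/X./X., (3,1):+1/XX/O./OO/XO/X.*, (4,1):+0/XX/O./OO/X./XO
[XX/O./OO/XO/X.] X move#3: (1,1):-1/XX/OX/OO/XO/X.*, (4,1):-1/XX/O./OO/XO/XX
[XX/OX/OO/XO/X.] O move#4: (4,1):+1/XX/OX/OO/XO/XO*
[XX/OX/OO/XO/XO] end (terminal -1, X#5); searched .X/O./OO/X./X. to 4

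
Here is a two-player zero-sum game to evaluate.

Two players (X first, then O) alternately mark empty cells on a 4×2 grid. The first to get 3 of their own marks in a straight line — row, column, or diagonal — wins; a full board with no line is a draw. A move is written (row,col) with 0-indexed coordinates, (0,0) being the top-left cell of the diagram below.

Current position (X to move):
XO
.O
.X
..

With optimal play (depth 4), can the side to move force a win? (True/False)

[XO/.O/.X/..] X move#1: (1,0):+0/XO/XO/.X/..*, (2,0):+0/XO/.O/XX/.., (3,0):+0/XO/.O/.X/X., (3,1):+0/XO/.O/.X/.X
[XO/XO/.X/..] O move#2: (2,0):+0/XO/XO/OX/..*, (3,0):-1/XO/XO/.X/O., (3,1):-1/XO/XO/.X/.O
[XO/XO/OX/..] X move#3: (3,0):+0/XO/XO/OX/X.*, (3,1):+0/XO/XO/OX/.X
[XO/XO/OX/X.] O move#4: (3,1):+0/XO/XO/OX/XO*
[XO/XO/OX/XO] end (terminal +0, X#5); searched XO/.O/.X/.. to 4

X winning at [XO/.O/.X/..]: False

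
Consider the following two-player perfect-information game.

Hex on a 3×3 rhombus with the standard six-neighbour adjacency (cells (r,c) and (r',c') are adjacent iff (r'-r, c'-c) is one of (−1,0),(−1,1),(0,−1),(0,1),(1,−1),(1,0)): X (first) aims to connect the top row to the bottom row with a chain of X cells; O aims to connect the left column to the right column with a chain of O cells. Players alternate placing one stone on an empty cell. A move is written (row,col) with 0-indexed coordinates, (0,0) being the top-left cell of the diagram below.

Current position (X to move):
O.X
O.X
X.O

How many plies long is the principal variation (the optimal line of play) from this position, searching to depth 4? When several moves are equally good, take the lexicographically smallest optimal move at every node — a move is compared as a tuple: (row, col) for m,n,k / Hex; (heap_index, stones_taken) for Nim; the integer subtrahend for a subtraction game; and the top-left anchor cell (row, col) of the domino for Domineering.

PV length from [O.X/O.X/X.O]: 3 plies

ply 1, X at O.X/O.X/X.O | (0,1)=+1→OXX/O.X/X.O*; (1,1)=+1→O.X/OXX/X.O; (2,1)=+1→O.X/O.X/XXO
ply 2, O at OXX/O.X/X.O | (1,1)=-1→OXX/OOX/X.O*; (2,1)=-1→OXX/O.X/XOO
ply 3, X at OXX/OOX/X.O | (2,1)=+1→OXX/OOX/XXO*
ply 4: OXX/OOX/XXO is terminal -1 (O); from O.X/O.X/X.O depth 4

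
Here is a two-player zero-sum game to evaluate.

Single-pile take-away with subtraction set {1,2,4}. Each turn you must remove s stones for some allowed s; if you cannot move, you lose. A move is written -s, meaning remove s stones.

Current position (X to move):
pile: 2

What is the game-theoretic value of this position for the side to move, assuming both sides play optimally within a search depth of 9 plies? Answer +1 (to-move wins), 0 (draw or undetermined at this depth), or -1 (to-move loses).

value(2, X) = +1

[2] X move#1: -1:-1/1, -2:+1/0*
[0] end (terminal -1, O#2); searched 2 to 9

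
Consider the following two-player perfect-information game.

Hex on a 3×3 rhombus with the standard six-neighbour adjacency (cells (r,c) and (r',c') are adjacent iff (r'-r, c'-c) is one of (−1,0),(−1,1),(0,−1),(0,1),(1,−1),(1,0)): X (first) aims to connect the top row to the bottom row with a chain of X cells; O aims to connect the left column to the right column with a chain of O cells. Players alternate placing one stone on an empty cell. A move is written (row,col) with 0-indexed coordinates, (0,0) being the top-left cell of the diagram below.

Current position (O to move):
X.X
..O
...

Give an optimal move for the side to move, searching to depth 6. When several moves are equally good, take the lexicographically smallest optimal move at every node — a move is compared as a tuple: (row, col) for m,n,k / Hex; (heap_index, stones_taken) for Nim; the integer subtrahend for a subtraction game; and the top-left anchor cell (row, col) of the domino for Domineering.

[X.X/..O/...] O move#1: (0,1):-1/XOX/..O/..., (1,0):-1/X.X/O.O/..., (1,1):+1/X.X/.OO/...*, (2,0):+1/X.X/..O/O.., (2,1):-1/X.X/..O/.O., (2,2):-1/X.X/..O/..O
[X.X/.OO/...] X move#2: (0,1):-1/XXX/.OO/...*, (1,0):-1/X.X/XOO/..., (2,0):-1/X.X/.OO/X.., (2,1):-1/X.X/.OO/.X., (2,2):-1/X.X/.OO/..X
[XXX/.OO/...] O move#3: (1,0):+1/XXX/OOO/...*, (2,0):+1/XXX/.OO/O.., (2,1):+1/XXX/.OO/.O., (2,2):+1/XXX/.OO/..O
[XXX/OOO/...] end (terminal -1, X#4); searched X.X/..O/... to 6

O's best at [X.X/..O/...]: (1,1)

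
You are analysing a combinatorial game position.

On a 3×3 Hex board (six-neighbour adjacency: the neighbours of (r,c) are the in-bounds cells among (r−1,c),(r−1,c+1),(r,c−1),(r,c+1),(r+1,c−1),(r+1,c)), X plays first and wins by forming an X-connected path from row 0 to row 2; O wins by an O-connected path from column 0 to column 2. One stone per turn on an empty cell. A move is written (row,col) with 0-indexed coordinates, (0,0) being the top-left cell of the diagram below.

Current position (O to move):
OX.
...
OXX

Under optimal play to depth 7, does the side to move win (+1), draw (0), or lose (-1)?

value(OX./.../OXX, O) = +1

[OX./.../OXX] O move#1: (0,2):-1/OXO/.../OXX, (1,0):-1/OX./O../OXX, (1,1):+1/OX./.O./OXX*, (1,2):-1/OX./..O/OXX
[OX./.O./OXX] X move#2: (0,2):-1/OXX/.O./OXX*, (1,0):-1/OX./XO./OXX, (1,2):-1/OX./.OX/OXX
[OXX/.O./OXX] O move#3: (1,0):-1/OXX/OO./OXX, (1,2):+1/OXX/.OO/OXX*
[OXX/.OO/OXX] end (terminal -1, X#4); searched OX./.../OXX to 7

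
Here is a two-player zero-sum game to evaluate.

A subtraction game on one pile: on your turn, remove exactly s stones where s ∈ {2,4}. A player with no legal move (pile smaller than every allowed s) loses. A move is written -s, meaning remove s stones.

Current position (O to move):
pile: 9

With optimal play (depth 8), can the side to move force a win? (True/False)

[9] O move#1: -2:+1/7*, -4:-1/5
[7] X move#2: -2:-1/5*, -4:-1/3
[5] O move#3: -2:-1/3, -4:+1/1*
[1] end (terminal -1, X#4); searched 9 to 8

O winning at [9]: True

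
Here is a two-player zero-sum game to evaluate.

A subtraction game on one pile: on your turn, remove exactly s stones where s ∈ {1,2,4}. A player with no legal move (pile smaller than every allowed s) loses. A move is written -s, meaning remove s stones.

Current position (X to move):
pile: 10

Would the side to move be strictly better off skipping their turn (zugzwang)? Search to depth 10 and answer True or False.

p1 X@[10]: -1[9]+1* -2[8]-1 -4[6]+1
p2 O@[9]: -1[8]-1* -2[7]-1 -4[5]-1
p3 X@[8]: -1[7]-1 -2[6]+1* -4[4]-1
p4 O@[6]: -1[5]-1* -2[4]-1 -4[2]-1
p5 X@[5]: -1[4]-1 -2[3]+1* -4[1]-1
p6 O@[3]: -1[2]-1* -2[1]-1
p7 X@[2]: -1[1]-1 -2[0]+1*
p8 O@[0] terminal -1; root [10] d10
suppose X passes — search the same position with O to move:
pass> p1 O@[10]: -1[9]+1* -2[8]-1 -4[6]+1
pass> p2 X@[9]: -1[8]-1* -2[7]-1 -4[5]-1
pass> p3 O@[8]: -1[7]-1 -2[6]+1* -4[4]-1
pass> p4 X@[6]: -1[5]-1* -2[4]-1 -4[2]-1
pass> p5 O@[5]: -1[4]-1 -2[3]+1* -4[1]-1
pass> p6 X@[3]: -1[2]-1* -2[1]-1
pass> p7 O@[2]: -1[1]-1 -2[0]+1*
pass> p8 X@[0] terminal -1; root [10] d10
for X: play +1, pass -1

zugzwang(10, X) = False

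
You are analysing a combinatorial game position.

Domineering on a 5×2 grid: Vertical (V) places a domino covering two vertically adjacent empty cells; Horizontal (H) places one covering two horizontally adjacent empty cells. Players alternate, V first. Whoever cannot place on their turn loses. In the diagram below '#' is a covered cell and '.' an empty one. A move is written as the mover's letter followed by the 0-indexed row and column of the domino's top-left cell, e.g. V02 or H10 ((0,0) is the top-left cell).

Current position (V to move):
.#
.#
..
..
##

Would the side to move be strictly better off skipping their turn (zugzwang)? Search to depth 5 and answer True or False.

zugzwang(.#/.#/../../##, V) = False

[.#/.#/../../##] V move#1: V00:-1/##/##/../../##, V10:-1/.#/##/#./../##, V20:+1/.#/.#/#./#./##*, V21:+1/.#/.#/.#/.#/##
[.#/.#/#./#./##] end (terminal -1, H#2); searched .#/.#/../../## to 5
suppose V passes — search the same position with H to move:
pass> [.#/.#/../../##] H move#1: H20:+1/.#/.#/##/../##*, H30:-1/.#/.#/../##/##
pass> [.#/.#/##/../##] V move#2: V00:-1/##/##/##/../##*
pass> [##/##/##/../##] H move#3: H30:+1/##/##/##/##/##*
pass> [##/##/##/##/##] end (terminal -1, V#4); searched .#/.#/../../## to 5
for V: play +1, pass -1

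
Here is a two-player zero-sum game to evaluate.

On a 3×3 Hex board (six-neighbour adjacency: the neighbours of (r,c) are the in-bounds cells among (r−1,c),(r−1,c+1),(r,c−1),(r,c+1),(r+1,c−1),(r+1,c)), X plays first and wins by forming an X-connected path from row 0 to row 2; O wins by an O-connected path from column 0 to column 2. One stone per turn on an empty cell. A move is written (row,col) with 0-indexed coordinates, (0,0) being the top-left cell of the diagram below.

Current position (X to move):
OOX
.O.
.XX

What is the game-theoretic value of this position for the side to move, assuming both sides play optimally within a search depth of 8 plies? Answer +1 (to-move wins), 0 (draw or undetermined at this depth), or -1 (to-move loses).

p1 X@[OOX/.O./.XX]: (1,0)[OOX/XO./.XX]-1 (1,2)[OOX/.OX/.XX]+1* (2,0)[OOX/.O./XXX]-1
p2 O@[OOX/.OX/.XX] terminal -1; root [OOX/.O./.XX] d8

value(OOX/.O./.XX, X) = +1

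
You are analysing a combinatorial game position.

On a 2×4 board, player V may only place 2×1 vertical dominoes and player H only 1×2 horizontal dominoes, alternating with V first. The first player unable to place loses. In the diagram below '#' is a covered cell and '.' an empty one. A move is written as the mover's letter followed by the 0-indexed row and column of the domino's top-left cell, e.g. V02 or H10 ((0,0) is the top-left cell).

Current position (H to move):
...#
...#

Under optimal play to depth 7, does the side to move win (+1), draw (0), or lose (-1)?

value(...#/...#, H) = +1

ply 1, H at ...#/...# | H00=+1→##.#/...#*; H01=+1→.###/...#; H10=+1→...#/##.#; H11=+1→...#/.###
ply 2, V at ##.#/...# | V02=-1→####/..##*
ply 3, H at ####/..## | H10=+1→####/####*
ply 4: ####/#### is terminal -1 (V); from ...#/...# depth 7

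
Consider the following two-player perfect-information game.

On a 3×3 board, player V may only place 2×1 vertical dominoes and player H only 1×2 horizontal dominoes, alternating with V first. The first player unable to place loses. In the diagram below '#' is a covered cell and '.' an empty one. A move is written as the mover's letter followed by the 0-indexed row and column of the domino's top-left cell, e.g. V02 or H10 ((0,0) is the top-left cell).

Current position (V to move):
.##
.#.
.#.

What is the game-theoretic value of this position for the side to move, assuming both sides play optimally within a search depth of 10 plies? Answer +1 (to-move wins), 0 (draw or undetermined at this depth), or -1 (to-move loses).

p1 V@[.##/.#./.#.]: V00[###/##./.#.]+1* V10[.##/##./##.]+1 V12[.##/.##/.##]+1
p2 H@[###/##./.#.] terminal -1; root [.##/.#./.#.] d10

value(.##/.#./.#., V) = +1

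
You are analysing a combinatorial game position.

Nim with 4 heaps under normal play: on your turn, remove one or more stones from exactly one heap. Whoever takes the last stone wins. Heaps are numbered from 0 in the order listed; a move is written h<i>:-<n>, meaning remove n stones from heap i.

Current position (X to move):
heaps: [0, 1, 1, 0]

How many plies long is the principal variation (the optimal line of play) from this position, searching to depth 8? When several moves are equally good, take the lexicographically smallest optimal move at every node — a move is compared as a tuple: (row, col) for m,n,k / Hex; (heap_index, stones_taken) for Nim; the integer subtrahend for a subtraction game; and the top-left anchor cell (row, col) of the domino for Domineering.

PV length from [(0,1,1,0)]: 2 plies

ply 1, X at (0,1,1,0) | h1:-1=-1→(0,0,1,0)*; h2:-1=-1→(0,1,0,0)
ply 2, O at (0,0,1,0) | h2:-1=+1→(0,0,0,0)*
ply 3: (0,0,0,0) is terminal -1 (X); from (0,1,1,0) depth 8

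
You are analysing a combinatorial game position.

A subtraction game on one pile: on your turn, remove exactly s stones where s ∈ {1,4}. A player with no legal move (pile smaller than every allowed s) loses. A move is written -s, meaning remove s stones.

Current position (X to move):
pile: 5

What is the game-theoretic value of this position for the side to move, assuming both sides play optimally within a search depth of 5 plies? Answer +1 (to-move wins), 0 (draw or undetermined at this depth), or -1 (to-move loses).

[5] X move#1: -1:-1/4*, -4:-1/1
[4] O move#2: -1:-1/3, -4:+1/0*
[0] end (terminal -1, X#3); searched 5 to 5

value(5, X) = -1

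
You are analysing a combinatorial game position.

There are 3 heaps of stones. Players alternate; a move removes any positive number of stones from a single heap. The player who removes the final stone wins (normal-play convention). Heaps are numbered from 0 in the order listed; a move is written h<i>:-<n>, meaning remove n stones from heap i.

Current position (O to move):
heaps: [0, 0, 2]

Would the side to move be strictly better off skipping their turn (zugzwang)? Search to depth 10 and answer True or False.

zugzwang((0,0,2), O) = False

ply 1, O at (0,0,2) | h2:-1=-1→(0,0,1); h2:-2=+1→(0,0,0)*
ply 2: (0,0,0) is terminal -1 (X); from (0,0,2) depth 10
if O skipped the turn, X would face:
~ ply 1, X at (0,0,2) | h2:-1=-1→(0,0,1); h2:-2=+1→(0,0,0)*
~ ply 2: (0,0,0) is terminal -1 (O); from (0,0,2) depth 10
compare (O): move=+1 vs pass=-1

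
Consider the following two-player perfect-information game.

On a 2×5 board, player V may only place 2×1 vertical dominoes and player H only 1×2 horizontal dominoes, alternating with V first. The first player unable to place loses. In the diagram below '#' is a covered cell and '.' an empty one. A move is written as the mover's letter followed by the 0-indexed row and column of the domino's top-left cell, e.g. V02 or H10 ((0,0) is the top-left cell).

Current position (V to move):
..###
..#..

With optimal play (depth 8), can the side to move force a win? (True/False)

p1 V@[..###/..#..]: V00[#.###/#.#..]+1* V01[.####/.##..]+1
p2 H@[#.###/#.#..]: H13[#.###/#.###]-1*
p3 V@[#.###/#.###]: V01[#####/#####]+1*
p4 H@[#####/#####] terminal -1; root [..###/..#..] d8

V winning at [..###/..#..]: True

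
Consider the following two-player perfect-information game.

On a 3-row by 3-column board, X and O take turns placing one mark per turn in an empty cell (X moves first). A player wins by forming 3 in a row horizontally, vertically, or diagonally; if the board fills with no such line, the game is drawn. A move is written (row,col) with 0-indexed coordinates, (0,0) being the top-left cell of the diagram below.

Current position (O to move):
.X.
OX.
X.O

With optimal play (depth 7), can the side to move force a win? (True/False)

p1 O@[.X./OX./X.O]: (0,0)[OX./OX./X.O]-1* (0,2)[.XO/OX./X.O]-1 (1,2)[.X./OXO/X.O]-1 (2,1)[.X./OX./XOO]-1
p2 X@[OX./OX./X.O]: (0,2)[OXX/OX./X.O]+1* (1,2)[OX./OXX/X.O]+1 (2,1)[OX./OX./XXO]+1
p3 O@[OXX/OX./X.O] terminal -1; root [.X./OX./X.O] d7

O winning at [.X./OX./X.O]: False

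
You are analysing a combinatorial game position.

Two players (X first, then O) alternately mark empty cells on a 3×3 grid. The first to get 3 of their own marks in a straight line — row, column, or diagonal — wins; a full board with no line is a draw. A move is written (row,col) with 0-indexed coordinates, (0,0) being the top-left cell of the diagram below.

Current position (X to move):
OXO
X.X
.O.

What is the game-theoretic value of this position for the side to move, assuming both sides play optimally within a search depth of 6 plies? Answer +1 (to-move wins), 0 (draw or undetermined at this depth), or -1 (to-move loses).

value(OXO/X.X/.O., X) = +1

ply 1, X at OXO/X.X/.O. | (1,1)=+1→OXO/XXX/.O.*; (2,0)=+0→OXO/X.X/XO.; (2,2)=+0→OXO/X.X/.OX
ply 2: OXO/XXX/.O. is terminal -1 (O); from OXO/X.X/.O. depth 6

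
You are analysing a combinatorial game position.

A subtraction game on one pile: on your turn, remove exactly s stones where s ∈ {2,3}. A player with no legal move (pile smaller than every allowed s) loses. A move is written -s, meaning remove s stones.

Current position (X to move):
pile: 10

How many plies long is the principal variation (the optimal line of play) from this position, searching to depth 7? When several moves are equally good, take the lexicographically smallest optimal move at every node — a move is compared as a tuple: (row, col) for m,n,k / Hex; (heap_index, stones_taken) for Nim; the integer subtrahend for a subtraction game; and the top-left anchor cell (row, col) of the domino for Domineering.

p1 X@[10]: -2[8]-1* -3[7]-1
p2 O@[8]: -2[6]+1* -3[5]+1
p3 X@[6]: -2[4]-1* -3[3]-1
p4 O@[4]: -2[2]-1 -3[1]+1*
p5 X@[1] terminal -1; root [10] d7

PV length from [10]: 4 plies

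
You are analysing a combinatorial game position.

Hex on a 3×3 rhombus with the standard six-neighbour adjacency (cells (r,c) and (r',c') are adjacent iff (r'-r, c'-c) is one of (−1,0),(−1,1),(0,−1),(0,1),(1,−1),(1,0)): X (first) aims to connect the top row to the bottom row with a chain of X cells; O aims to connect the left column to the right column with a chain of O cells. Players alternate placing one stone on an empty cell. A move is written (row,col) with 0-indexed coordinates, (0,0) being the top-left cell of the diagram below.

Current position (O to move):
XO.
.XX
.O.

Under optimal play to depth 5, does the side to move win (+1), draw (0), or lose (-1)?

[XO./.XX/.O.] O move#1: (0,2):-1/XOO/.XX/.O.*, (1,0):-1/XO./OXX/.O., (2,0):-1/XO./.XX/OO., (2,2):-1/XO./.XX/.OO
[XOO/.XX/.O.] X move#2: (1,0):+1/XOO/XXX/.O.*, (2,0):-1/XOO/.XX/XO., (2,2):-1/XOO/.XX/.OX
[XOO/XXX/.O.] O move#3: (2,0):-1/XOO/XXX/OO.*, (2,2):-1/XOO/XXX/.OO
[XOO/XXX/OO.] X move#4: (2,2):+1/XOO/XXX/OOX*
[XOO/XXX/OOX] end (terminal -1, O#5); searched XO./.XX/.O. to 5

value(XO./.XX/.O., O) = -1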